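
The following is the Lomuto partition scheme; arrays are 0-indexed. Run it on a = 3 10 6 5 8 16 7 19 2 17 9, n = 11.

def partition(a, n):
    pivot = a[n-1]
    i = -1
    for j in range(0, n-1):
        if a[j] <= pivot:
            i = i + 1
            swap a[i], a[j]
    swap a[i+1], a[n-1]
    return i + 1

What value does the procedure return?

pivot=9, i=-1
j=0: 3≤9, i=0, swap(0,0) ⇒ 3 10 6 5 8 16 7 19 2 17 9
j=1: 10>9, skip
j=2: 6≤9, i=1, swap(1,2) ⇒ 3 6 10 5 8 16 7 19 2 17 9
j=3: 5≤9, i=2, swap(2,3) ⇒ 3 6 5 10 8 16 7 19 2 17 9
j=4: 8≤9, i=3, swap(3,4) ⇒ 3 6 5 8 10 16 7 19 2 17 9
j=5: 16>9, skip
j=6: 7≤9, i=4, swap(4,6) ⇒ 3 6 5 8 7 16 10 19 2 17 9
j=7: 19>9, skip
j=8: 2≤9, i=5, swap(5,8) ⇒ 3 6 5 8 7 2 10 19 16 17 9
j=9: 17>9, skip
swap(6,10) ⇒ 3 6 5 8 7 2 9 19 16 17 10; return 6

6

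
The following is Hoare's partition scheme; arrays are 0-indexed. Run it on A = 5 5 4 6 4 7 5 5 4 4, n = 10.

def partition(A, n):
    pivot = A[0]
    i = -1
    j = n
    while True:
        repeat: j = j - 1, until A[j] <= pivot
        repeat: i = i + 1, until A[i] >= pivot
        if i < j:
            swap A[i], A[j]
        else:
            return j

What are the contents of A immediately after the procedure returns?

pivot = A[0] = 5; i = -1, j = 10
j→9 (A[9]=4≤5), i→0 (A[0]=5≥5); i<j, swap → 4 5 4 6 4 7 5 5 4 5
j→8 (A[8]=4≤5), i→1 (A[1]=5≥5); i<j, swap → 4 4 4 6 4 7 5 5 5 5
j→7 (A[7]=5≤5), i→3 (A[3]=6≥5); i<j, swap → 4 4 4 5 4 7 5 6 5 5
j→6 (A[6]=5≤5), i→5 (A[5]=7≥5); i<j, swap → 4 4 4 5 4 5 7 6 5 5
j→5, i→6; i≥j, return j=5. A = 4 4 4 5 4 5 7 6 5 5

4 4 4 5 4 5 7 6 5 5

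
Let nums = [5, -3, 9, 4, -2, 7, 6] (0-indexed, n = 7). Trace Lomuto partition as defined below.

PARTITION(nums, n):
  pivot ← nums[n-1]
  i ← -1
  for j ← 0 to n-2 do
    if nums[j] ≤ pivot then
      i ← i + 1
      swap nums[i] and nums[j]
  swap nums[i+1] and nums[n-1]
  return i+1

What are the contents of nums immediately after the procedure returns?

[5, -3, 4, -2, 6, 7, 9]

pivot = nums[6] = 6; i = -1
j=0: nums[0]=5 ≤ 6 → i=0, swap nums[0],nums[0] (no change) → [5, -3, 9, 4, -2, 7, 6]
j=1: nums[1]=-3 ≤ 6 → i=1, swap nums[1],nums[1] (no change) → [5, -3, 9, 4, -2, 7, 6]
j=2: nums[2]=9 > 6 → no swap
j=3: nums[3]=4 ≤ 6 → i=2, swap nums[2],nums[3] → [5, -3, 4, 9, -2, 7, 6]
j=4: nums[4]=-2 ≤ 6 → i=3, swap nums[3],nums[4] → [5, -3, 4, -2, 9, 7, 6]
j=5: nums[5]=7 > 6 → no swap
final swap nums[4],nums[6] → [5, -3, 4, -2, 6, 7, 9]; return 4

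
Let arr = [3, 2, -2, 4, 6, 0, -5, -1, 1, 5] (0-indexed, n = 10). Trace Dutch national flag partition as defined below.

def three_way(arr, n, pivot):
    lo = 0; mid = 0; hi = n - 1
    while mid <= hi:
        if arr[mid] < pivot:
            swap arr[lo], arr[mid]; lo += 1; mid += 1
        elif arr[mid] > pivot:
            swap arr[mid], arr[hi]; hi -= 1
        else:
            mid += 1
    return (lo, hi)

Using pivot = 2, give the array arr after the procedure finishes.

[1, -2, -1, -5, 0, 2, 6, 4, 5, 3]

pivot = 2; lo=0, mid=0, hi=9
arr[mid]=3>2: swap arr[0],arr[9]; hi=8 → [5, 2, -2, 4, 6, 0, -5, -1, 1, 3]
arr[mid]=5>2: swap arr[0],arr[8]; hi=7 → [1, 2, -2, 4, 6, 0, -5, -1, 5, 3]
arr[mid]=1<2: swap arr[0],arr[0]; lo=1,mid=1 → [1, 2, -2, 4, 6, 0, -5, -1, 5, 3]
arr[mid]=2=2: mid=2
arr[mid]=-2<2: swap arr[1],arr[2]; lo=2,mid=3 → [1, -2, 2, 4, 6, 0, -5, -1, 5, 3]
arr[mid]=4>2: swap arr[3],arr[7]; hi=6 → [1, -2, 2, -1, 6, 0, -5, 4, 5, 3]
arr[mid]=-1<2: swap arr[2],arr[3]; lo=3,mid=4 → [1, -2, -1, 2, 6, 0, -5, 4, 5, 3]
arr[mid]=6>2: swap arr[4],arr[6]; hi=5 → [1, -2, -1, 2, -5, 0, 6, 4, 5, 3]
arr[mid]=-5<2: swap arr[3],arr[4]; lo=4,mid=5 → [1, -2, -1, -5, 2, 0, 6, 4, 5, 3]
arr[mid]=0<2: swap arr[4],arr[5]; lo=5,mid=6 → [1, -2, -1, -5, 0, 2, 6, 4, 5, 3]
end: lo=5, hi=5; arr = [1, -2, -1, -5, 0, 2, 6, 4, 5, 3]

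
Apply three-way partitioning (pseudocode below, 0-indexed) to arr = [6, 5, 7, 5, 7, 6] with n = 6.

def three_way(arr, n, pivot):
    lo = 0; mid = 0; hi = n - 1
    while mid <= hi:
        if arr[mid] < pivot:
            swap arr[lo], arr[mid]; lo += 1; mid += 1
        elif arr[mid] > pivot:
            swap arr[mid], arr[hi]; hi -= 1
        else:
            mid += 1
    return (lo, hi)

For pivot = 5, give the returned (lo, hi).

pivot = 5; lo=0, mid=0, hi=5
arr[mid]=6>5: swap arr[0],arr[5]; hi=4 → [6, 5, 7, 5, 7, 6]
arr[mid]=6>5: swap arr[0],arr[4]; hi=3 → [7, 5, 7, 5, 6, 6]
arr[mid]=7>5: swap arr[0],arr[3]; hi=2 → [5, 5, 7, 7, 6, 6]
arr[mid]=5=5: mid=1
arr[mid]=5=5: mid=2
arr[mid]=7>5: swap arr[2],arr[2]; hi=1 → [5, 5, 7, 7, 6, 6]
end: lo=0, hi=1; arr = [5, 5, 7, 7, 6, 6]

(0, 1)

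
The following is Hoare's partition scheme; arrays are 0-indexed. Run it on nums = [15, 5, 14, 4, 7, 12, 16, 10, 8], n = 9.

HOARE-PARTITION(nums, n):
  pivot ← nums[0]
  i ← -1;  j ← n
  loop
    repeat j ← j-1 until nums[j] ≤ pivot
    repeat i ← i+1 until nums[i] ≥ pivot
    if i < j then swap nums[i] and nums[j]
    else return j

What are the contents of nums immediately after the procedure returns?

pivot=15
j stops at 8 (8), i stops at 0 (15); swap ⇒ [8, 5, 14, 4, 7, 12, 16, 10, 15]
j stops at 7 (10), i stops at 6 (16); swap ⇒ [8, 5, 14, 4, 7, 12, 10, 16, 15]
j stops at 6, i stops at 7; i≥j ⇒ return 6. nums=[8, 5, 14, 4, 7, 12, 10, 16, 15]

[8, 5, 14, 4, 7, 12, 10, 16, 15]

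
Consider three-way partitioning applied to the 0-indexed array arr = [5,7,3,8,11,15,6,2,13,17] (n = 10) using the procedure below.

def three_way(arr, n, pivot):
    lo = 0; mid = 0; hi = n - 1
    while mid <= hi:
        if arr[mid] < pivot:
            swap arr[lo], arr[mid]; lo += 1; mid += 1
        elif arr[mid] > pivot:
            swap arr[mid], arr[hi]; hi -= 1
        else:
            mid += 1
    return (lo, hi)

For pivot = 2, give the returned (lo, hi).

(0, 0)

pivot = 2; lo=0, mid=0, hi=9
arr[mid]=5>2: swap arr[0],arr[9]; hi=8 → [17,7,3,8,11,15,6,2,13,5]
arr[mid]=17>2: swap arr[0],arr[8]; hi=7 → [13,7,3,8,11,15,6,2,17,5]
arr[mid]=13>2: swap arr[0],arr[7]; hi=6 → [2,7,3,8,11,15,6,13,17,5]
arr[mid]=2=2: mid=1
arr[mid]=7>2: swap arr[1],arr[6]; hi=5 → [2,6,3,8,11,15,7,13,17,5]
arr[mid]=6>2: swap arr[1],arr[5]; hi=4 → [2,15,3,8,11,6,7,13,17,5]
arr[mid]=15>2: swap arr[1],arr[4]; hi=3 → [2,11,3,8,15,6,7,13,17,5]
arr[mid]=11>2: swap arr[1],arr[3]; hi=2 → [2,8,3,11,15,6,7,13,17,5]
arr[mid]=8>2: swap arr[1],arr[2]; hi=1 → [2,3,8,11,15,6,7,13,17,5]
arr[mid]=3>2: swap arr[1],arr[1]; hi=0 → [2,3,8,11,15,6,7,13,17,5]
end: lo=0, hi=0; arr = [2,3,8,11,15,6,7,13,17,5]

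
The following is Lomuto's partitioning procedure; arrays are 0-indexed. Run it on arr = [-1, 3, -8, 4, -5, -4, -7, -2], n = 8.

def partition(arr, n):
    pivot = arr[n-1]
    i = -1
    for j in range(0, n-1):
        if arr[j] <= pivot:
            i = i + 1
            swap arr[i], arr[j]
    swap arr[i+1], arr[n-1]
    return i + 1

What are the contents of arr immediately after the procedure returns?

[-8, -5, -4, -7, -2, -1, 4, 3]

pivot=-2, i=-1
j=0: -1>-2, skip
j=1: 3>-2, skip
j=2: -8≤-2, i=0, swap(0,2) ⇒ [-8, 3, -1, 4, -5, -4, -7, -2]
j=3: 4>-2, skip
j=4: -5≤-2, i=1, swap(1,4) ⇒ [-8, -5, -1, 4, 3, -4, -7, -2]
j=5: -4≤-2, i=2, swap(2,5) ⇒ [-8, -5, -4, 4, 3, -1, -7, -2]
j=6: -7≤-2, i=3, swap(3,6) ⇒ [-8, -5, -4, -7, 3, -1, 4, -2]
swap(4,7) ⇒ [-8, -5, -4, -7, -2, -1, 4, 3]; return 4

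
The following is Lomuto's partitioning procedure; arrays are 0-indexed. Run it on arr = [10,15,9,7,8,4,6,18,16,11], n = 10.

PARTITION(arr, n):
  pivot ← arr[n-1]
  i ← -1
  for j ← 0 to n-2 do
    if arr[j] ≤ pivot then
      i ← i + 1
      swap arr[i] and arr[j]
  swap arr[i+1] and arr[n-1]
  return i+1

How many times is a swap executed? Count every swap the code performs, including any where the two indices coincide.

pivot=11, i=-1
j=0: 10≤11, i=0, swap(0,0) ⇒ [10,15,9,7,8,4,6,18,16,11]
j=1: 15>11, skip
j=2: 9≤11, i=1, swap(1,2) ⇒ [10,9,15,7,8,4,6,18,16,11]
j=3: 7≤11, i=2, swap(2,3) ⇒ [10,9,7,15,8,4,6,18,16,11]
j=4: 8≤11, i=3, swap(3,4) ⇒ [10,9,7,8,15,4,6,18,16,11]
j=5: 4≤11, i=4, swap(4,5) ⇒ [10,9,7,8,4,15,6,18,16,11]
j=6: 6≤11, i=5, swap(5,6) ⇒ [10,9,7,8,4,6,15,18,16,11]
j=7: 18>11, skip
j=8: 16>11, skip
swap(6,9) ⇒ [10,9,7,8,4,6,11,18,16,15]; return 6

7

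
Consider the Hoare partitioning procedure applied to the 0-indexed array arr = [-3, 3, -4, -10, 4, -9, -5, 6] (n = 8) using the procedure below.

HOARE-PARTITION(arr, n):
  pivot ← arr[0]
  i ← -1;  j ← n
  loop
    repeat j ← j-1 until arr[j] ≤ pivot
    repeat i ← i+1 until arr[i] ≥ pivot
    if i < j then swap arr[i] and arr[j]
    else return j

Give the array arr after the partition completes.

[-5, -9, -4, -10, 4, 3, -3, 6]

pivot = arr[0] = -3; i = -1, j = 8
j→6 (arr[6]=-5≤-3), i→0 (arr[0]=-3≥-3); i<j, swap → [-5, 3, -4, -10, 4, -9, -3, 6]
j→5 (arr[5]=-9≤-3), i→1 (arr[1]=3≥-3); i<j, swap → [-5, -9, -4, -10, 4, 3, -3, 6]
j→3, i→4; i≥j, return j=3. arr = [-5, -9, -4, -10, 4, 3, -3, 6]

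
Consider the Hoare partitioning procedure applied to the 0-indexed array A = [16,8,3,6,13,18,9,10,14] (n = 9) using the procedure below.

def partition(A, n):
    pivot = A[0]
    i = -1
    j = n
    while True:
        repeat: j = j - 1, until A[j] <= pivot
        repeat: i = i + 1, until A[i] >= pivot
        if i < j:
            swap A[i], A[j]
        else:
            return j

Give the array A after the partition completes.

[14,8,3,6,13,10,9,18,16]

pivot = A[0] = 16; i = -1, j = 9
j→8 (A[8]=14≤16), i→0 (A[0]=16≥16); i<j, swap → [14,8,3,6,13,18,9,10,16]
j→7 (A[7]=10≤16), i→5 (A[5]=18≥16); i<j, swap → [14,8,3,6,13,10,9,18,16]
j→6, i→7; i≥j, return j=6. A = [14,8,3,6,13,10,9,18,16]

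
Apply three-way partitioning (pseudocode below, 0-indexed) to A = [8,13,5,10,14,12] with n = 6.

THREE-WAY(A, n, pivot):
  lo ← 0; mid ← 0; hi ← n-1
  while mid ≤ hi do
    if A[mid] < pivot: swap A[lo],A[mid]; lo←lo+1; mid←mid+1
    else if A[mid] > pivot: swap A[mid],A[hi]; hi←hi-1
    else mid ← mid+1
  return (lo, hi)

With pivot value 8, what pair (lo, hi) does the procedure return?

(1, 1)

pivot = 8; lo=0, mid=0, hi=5
A[mid]=8=8: mid=1
A[mid]=13>8: swap A[1],A[5]; hi=4 → [8,12,5,10,14,13]
A[mid]=12>8: swap A[1],A[4]; hi=3 → [8,14,5,10,12,13]
A[mid]=14>8: swap A[1],A[3]; hi=2 → [8,10,5,14,12,13]
A[mid]=10>8: swap A[1],A[2]; hi=1 → [8,5,10,14,12,13]
A[mid]=5<8: swap A[0],A[1]; lo=1,mid=2 → [5,8,10,14,12,13]
end: lo=1, hi=1; A = [5,8,10,14,12,13]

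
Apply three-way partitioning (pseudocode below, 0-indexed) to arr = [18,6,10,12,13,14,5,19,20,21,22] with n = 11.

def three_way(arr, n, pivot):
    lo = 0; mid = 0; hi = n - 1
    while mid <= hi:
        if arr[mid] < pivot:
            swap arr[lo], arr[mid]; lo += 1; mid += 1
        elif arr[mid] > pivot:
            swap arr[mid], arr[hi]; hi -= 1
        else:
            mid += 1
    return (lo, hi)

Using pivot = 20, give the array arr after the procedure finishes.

pivot = 20; lo=0, mid=0, hi=10
arr[mid]=18<20: swap arr[0],arr[0]; lo=1,mid=1 → [18,6,10,12,13,14,5,19,20,21,22]
arr[mid]=6<20: swap arr[1],arr[1]; lo=2,mid=2 → [18,6,10,12,13,14,5,19,20,21,22]
arr[mid]=10<20: swap arr[2],arr[2]; lo=3,mid=3 → [18,6,10,12,13,14,5,19,20,21,22]
arr[mid]=12<20: swap arr[3],arr[3]; lo=4,mid=4 → [18,6,10,12,13,14,5,19,20,21,22]
arr[mid]=13<20: swap arr[4],arr[4]; lo=5,mid=5 → [18,6,10,12,13,14,5,19,20,21,22]
arr[mid]=14<20: swap arr[5],arr[5]; lo=6,mid=6 → [18,6,10,12,13,14,5,19,20,21,22]
arr[mid]=5<20: swap arr[6],arr[6]; lo=7,mid=7 → [18,6,10,12,13,14,5,19,20,21,22]
arr[mid]=19<20: swap arr[7],arr[7]; lo=8,mid=8 → [18,6,10,12,13,14,5,19,20,21,22]
arr[mid]=20=20: mid=9
arr[mid]=21>20: swap arr[9],arr[10]; hi=9 → [18,6,10,12,13,14,5,19,20,22,21]
arr[mid]=22>20: swap arr[9],arr[9]; hi=8 → [18,6,10,12,13,14,5,19,20,22,21]
end: lo=8, hi=8; arr = [18,6,10,12,13,14,5,19,20,22,21]

[18,6,10,12,13,14,5,19,20,22,21]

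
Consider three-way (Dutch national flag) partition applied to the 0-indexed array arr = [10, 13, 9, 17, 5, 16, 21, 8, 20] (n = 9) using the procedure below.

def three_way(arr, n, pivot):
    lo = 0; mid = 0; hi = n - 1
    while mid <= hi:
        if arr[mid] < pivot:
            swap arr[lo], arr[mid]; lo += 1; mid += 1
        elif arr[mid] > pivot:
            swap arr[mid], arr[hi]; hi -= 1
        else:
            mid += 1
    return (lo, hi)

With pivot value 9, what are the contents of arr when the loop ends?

pivot = 9; lo=0, mid=0, hi=8
arr[mid]=10>9: swap arr[0],arr[8]; hi=7 → [20, 13, 9, 17, 5, 16, 21, 8, 10]
arr[mid]=20>9: swap arr[0],arr[7]; hi=6 → [8, 13, 9, 17, 5, 16, 21, 20, 10]
arr[mid]=8<9: swap arr[0],arr[0]; lo=1,mid=1 → [8, 13, 9, 17, 5, 16, 21, 20, 10]
arr[mid]=13>9: swap arr[1],arr[6]; hi=5 → [8, 21, 9, 17, 5, 16, 13, 20, 10]
arr[mid]=21>9: swap arr[1],arr[5]; hi=4 → [8, 16, 9, 17, 5, 21, 13, 20, 10]
arr[mid]=16>9: swap arr[1],arr[4]; hi=3 → [8, 5, 9, 17, 16, 21, 13, 20, 10]
arr[mid]=5<9: swap arr[1],arr[1]; lo=2,mid=2 → [8, 5, 9, 17, 16, 21, 13, 20, 10]
arr[mid]=9=9: mid=3
arr[mid]=17>9: swap arr[3],arr[3]; hi=2 → [8, 5, 9, 17, 16, 21, 13, 20, 10]
end: lo=2, hi=2; arr = [8, 5, 9, 17, 16, 21, 13, 20, 10]

[8, 5, 9, 17, 16, 21, 13, 20, 10]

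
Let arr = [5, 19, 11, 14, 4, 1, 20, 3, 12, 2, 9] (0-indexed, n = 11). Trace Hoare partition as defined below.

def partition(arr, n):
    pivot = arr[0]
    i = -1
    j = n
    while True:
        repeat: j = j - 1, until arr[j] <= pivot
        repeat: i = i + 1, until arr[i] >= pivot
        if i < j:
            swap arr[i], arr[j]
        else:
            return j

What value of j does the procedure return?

3

pivot = arr[0] = 5; i = -1, j = 11
j→9 (arr[9]=2≤5), i→0 (arr[0]=5≥5); i<j, swap → [2, 19, 11, 14, 4, 1, 20, 3, 12, 5, 9]
j→7 (arr[7]=3≤5), i→1 (arr[1]=19≥5); i<j, swap → [2, 3, 11, 14, 4, 1, 20, 19, 12, 5, 9]
j→5 (arr[5]=1≤5), i→2 (arr[2]=11≥5); i<j, swap → [2, 3, 1, 14, 4, 11, 20, 19, 12, 5, 9]
j→4 (arr[4]=4≤5), i→3 (arr[3]=14≥5); i<j, swap → [2, 3, 1, 4, 14, 11, 20, 19, 12, 5, 9]
j→3, i→4; i≥j, return j=3. arr = [2, 3, 1, 4, 14, 11, 20, 19, 12, 5, 9]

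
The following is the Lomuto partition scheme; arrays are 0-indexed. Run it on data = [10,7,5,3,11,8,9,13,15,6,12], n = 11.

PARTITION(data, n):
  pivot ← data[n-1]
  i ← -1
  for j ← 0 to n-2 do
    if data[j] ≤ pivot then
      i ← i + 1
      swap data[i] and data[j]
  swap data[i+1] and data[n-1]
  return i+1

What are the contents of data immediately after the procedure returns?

pivot = data[10] = 12; i = -1
j=0: data[0]=10 ≤ 12 → i=0, swap data[0],data[0] (no change) → [10,7,5,3,11,8,9,13,15,6,12]
j=1: data[1]=7 ≤ 12 → i=1, swap data[1],data[1] (no change) → [10,7,5,3,11,8,9,13,15,6,12]
j=2: data[2]=5 ≤ 12 → i=2, swap data[2],data[2] (no change) → [10,7,5,3,11,8,9,13,15,6,12]
j=3: data[3]=3 ≤ 12 → i=3, swap data[3],data[3] (no change) → [10,7,5,3,11,8,9,13,15,6,12]
j=4: data[4]=11 ≤ 12 → i=4, swap data[4],data[4] (no change) → [10,7,5,3,11,8,9,13,15,6,12]
j=5: data[5]=8 ≤ 12 → i=5, swap data[5],data[5] (no change) → [10,7,5,3,11,8,9,13,15,6,12]
j=6: data[6]=9 ≤ 12 → i=6, swap data[6],data[6] (no change) → [10,7,5,3,11,8,9,13,15,6,12]
j=7: data[7]=13 > 12 → no swap
j=8: data[8]=15 > 12 → no swap
j=9: data[9]=6 ≤ 12 → i=7, swap data[7],data[9] → [10,7,5,3,11,8,9,6,15,13,12]
final swap data[8],data[10] → [10,7,5,3,11,8,9,6,12,13,15]; return 8

[10,7,5,3,11,8,9,6,12,13,15]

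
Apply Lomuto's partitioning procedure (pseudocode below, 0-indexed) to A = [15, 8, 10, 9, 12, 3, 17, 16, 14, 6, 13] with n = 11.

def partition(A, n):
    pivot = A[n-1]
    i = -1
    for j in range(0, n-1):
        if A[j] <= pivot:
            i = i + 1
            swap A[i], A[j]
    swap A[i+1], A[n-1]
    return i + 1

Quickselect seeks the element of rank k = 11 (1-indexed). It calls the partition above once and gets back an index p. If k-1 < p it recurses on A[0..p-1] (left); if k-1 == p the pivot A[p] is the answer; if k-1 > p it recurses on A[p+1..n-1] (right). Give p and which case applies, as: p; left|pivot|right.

pivot=13, i=-1
j=0: 15>13, skip
j=1: 8≤13, i=0, swap(0,1) ⇒ [8, 15, 10, 9, 12, 3, 17, 16, 14, 6, 13]
j=2: 10≤13, i=1, swap(1,2) ⇒ [8, 10, 15, 9, 12, 3, 17, 16, 14, 6, 13]
j=3: 9≤13, i=2, swap(2,3) ⇒ [8, 10, 9, 15, 12, 3, 17, 16, 14, 6, 13]
j=4: 12≤13, i=3, swap(3,4) ⇒ [8, 10, 9, 12, 15, 3, 17, 16, 14, 6, 13]
j=5: 3≤13, i=4, swap(4,5) ⇒ [8, 10, 9, 12, 3, 15, 17, 16, 14, 6, 13]
j=6: 17>13, skip
j=7: 16>13, skip
j=8: 14>13, skip
j=9: 6≤13, i=5, swap(5,9) ⇒ [8, 10, 9, 12, 3, 6, 17, 16, 14, 15, 13]
swap(6,10) ⇒ [8, 10, 9, 12, 3, 6, 13, 16, 14, 15, 17]; return 6
p = 6; k-1 = 10 > 6 ⇒ right

6; right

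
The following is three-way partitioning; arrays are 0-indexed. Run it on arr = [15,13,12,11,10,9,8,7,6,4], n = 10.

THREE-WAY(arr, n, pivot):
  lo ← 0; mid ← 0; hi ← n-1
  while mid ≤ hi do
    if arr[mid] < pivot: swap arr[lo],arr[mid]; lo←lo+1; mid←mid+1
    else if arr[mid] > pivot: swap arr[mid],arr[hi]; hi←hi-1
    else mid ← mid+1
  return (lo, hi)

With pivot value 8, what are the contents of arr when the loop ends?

pivot = 8; lo=0, mid=0, hi=9
arr[mid]=15>8: swap arr[0],arr[9]; hi=8 → [4,13,12,11,10,9,8,7,6,15]
arr[mid]=4<8: swap arr[0],arr[0]; lo=1,mid=1 → [4,13,12,11,10,9,8,7,6,15]
arr[mid]=13>8: swap arr[1],arr[8]; hi=7 → [4,6,12,11,10,9,8,7,13,15]
arr[mid]=6<8: swap arr[1],arr[1]; lo=2,mid=2 → [4,6,12,11,10,9,8,7,13,15]
arr[mid]=12>8: swap arr[2],arr[7]; hi=6 → [4,6,7,11,10,9,8,12,13,15]
arr[mid]=7<8: swap arr[2],arr[2]; lo=3,mid=3 → [4,6,7,11,10,9,8,12,13,15]
arr[mid]=11>8: swap arr[3],arr[6]; hi=5 → [4,6,7,8,10,9,11,12,13,15]
arr[mid]=8=8: mid=4
arr[mid]=10>8: swap arr[4],arr[5]; hi=4 → [4,6,7,8,9,10,11,12,13,15]
arr[mid]=9>8: swap arr[4],arr[4]; hi=3 → [4,6,7,8,9,10,11,12,13,15]
end: lo=3, hi=3; arr = [4,6,7,8,9,10,11,12,13,15]

[4,6,7,8,9,10,11,12,13,15]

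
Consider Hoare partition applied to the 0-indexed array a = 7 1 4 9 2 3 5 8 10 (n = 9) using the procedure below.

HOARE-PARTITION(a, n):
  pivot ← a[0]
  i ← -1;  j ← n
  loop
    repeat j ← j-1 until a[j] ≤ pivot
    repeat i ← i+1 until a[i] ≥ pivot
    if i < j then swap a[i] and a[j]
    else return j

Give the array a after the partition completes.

5 1 4 3 2 9 7 8 10

pivot=7
j stops at 6 (5), i stops at 0 (7); swap ⇒ 5 1 4 9 2 3 7 8 10
j stops at 5 (3), i stops at 3 (9); swap ⇒ 5 1 4 3 2 9 7 8 10
j stops at 4, i stops at 5; i≥j ⇒ return 4. a=5 1 4 3 2 9 7 8 10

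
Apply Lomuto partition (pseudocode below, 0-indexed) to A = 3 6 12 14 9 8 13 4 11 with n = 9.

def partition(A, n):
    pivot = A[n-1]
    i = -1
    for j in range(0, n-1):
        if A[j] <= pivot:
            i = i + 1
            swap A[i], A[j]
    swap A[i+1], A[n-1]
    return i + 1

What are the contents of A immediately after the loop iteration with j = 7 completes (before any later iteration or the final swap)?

pivot = A[8] = 11; i = -1
j=0: A[0]=3 ≤ 11 → i=0, swap A[0],A[0] (no change) → 3 6 12 14 9 8 13 4 11
j=1: A[1]=6 ≤ 11 → i=1, swap A[1],A[1] (no change) → 3 6 12 14 9 8 13 4 11
j=2: A[2]=12 > 11 → no swap
j=3: A[3]=14 > 11 → no swap
j=4: A[4]=9 ≤ 11 → i=2, swap A[2],A[4] → 3 6 9 14 12 8 13 4 11
j=5: A[5]=8 ≤ 11 → i=3, swap A[3],A[5] → 3 6 9 8 12 14 13 4 11
j=6: A[6]=13 > 11 → no swap
j=7: A[7]=4 ≤ 11 → i=4, swap A[4],A[7] → 3 6 9 8 4 14 13 12 11
(after j=7) A = 3 6 9 8 4 14 13 12 11

3 6 9 8 4 14 13 12 11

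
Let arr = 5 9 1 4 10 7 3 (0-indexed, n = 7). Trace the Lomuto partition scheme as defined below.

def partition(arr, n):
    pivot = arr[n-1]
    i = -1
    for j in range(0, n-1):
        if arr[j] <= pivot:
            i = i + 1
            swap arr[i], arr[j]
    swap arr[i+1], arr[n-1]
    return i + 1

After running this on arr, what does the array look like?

1 3 5 4 10 7 9

pivot = arr[6] = 3; i = -1
j=0: arr[0]=5 > 3 → no swap
j=1: arr[1]=9 > 3 → no swap
j=2: arr[2]=1 ≤ 3 → i=0, swap arr[0],arr[2] → 1 9 5 4 10 7 3
j=3: arr[3]=4 > 3 → no swap
j=4: arr[4]=10 > 3 → no swap
j=5: arr[5]=7 > 3 → no swap
final swap arr[1],arr[6] → 1 3 5 4 10 7 9; return 1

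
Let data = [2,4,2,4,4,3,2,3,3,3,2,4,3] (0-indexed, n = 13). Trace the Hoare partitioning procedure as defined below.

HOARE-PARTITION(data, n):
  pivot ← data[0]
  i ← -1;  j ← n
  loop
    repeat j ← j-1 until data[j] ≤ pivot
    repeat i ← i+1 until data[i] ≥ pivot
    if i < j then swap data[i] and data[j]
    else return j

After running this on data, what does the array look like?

[2,2,2,4,4,3,4,3,3,3,2,4,3]

pivot = data[0] = 2; i = -1, j = 13
j→10 (data[10]=2≤2), i→0 (data[0]=2≥2); i<j, swap → [2,4,2,4,4,3,2,3,3,3,2,4,3]
j→6 (data[6]=2≤2), i→1 (data[1]=4≥2); i<j, swap → [2,2,2,4,4,3,4,3,3,3,2,4,3]
j→2, i→2; i≥j, return j=2. data = [2,2,2,4,4,3,4,3,3,3,2,4,3]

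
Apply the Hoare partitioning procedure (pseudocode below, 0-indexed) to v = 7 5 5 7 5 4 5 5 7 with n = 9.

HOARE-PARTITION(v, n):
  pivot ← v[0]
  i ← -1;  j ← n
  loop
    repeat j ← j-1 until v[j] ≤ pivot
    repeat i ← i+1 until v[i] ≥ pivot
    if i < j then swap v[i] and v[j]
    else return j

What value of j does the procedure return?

pivot=7
j stops at 8 (7), i stops at 0 (7); swap ⇒ 7 5 5 7 5 4 5 5 7
j stops at 7 (5), i stops at 3 (7); swap ⇒ 7 5 5 5 5 4 5 7 7
j stops at 6, i stops at 7; i≥j ⇒ return 6. v=7 5 5 5 5 4 5 7 7

6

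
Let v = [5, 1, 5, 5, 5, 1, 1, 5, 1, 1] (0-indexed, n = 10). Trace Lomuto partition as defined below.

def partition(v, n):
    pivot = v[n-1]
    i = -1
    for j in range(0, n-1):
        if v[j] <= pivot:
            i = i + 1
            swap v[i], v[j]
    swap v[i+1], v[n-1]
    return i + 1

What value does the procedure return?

4

pivot = v[9] = 1; i = -1
j=0: v[0]=5 > 1 → no swap
j=1: v[1]=1 ≤ 1 → i=0, swap v[0],v[1] → [1, 5, 5, 5, 5, 1, 1, 5, 1, 1]
j=2: v[2]=5 > 1 → no swap
j=3: v[3]=5 > 1 → no swap
j=4: v[4]=5 > 1 → no swap
j=5: v[5]=1 ≤ 1 → i=1, swap v[1],v[5] → [1, 1, 5, 5, 5, 5, 1, 5, 1, 1]
j=6: v[6]=1 ≤ 1 → i=2, swap v[2],v[6] → [1, 1, 1, 5, 5, 5, 5, 5, 1, 1]
j=7: v[7]=5 > 1 → no swap
j=8: v[8]=1 ≤ 1 → i=3, swap v[3],v[8] → [1, 1, 1, 1, 5, 5, 5, 5, 5, 1]
final swap v[4],v[9] → [1, 1, 1, 1, 1, 5, 5, 5, 5, 5]; return 4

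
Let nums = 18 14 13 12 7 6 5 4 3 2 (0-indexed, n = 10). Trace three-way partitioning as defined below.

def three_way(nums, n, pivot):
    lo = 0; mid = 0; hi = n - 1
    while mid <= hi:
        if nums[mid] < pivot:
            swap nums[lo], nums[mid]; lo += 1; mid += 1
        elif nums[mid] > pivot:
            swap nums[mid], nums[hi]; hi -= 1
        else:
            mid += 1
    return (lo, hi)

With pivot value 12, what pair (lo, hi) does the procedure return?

(6, 6)

pivot = 12; lo=0, mid=0, hi=9
nums[mid]=18>12: swap nums[0],nums[9]; hi=8 → 2 14 13 12 7 6 5 4 3 18
nums[mid]=2<12: swap nums[0],nums[0]; lo=1,mid=1 → 2 14 13 12 7 6 5 4 3 18
nums[mid]=14>12: swap nums[1],nums[8]; hi=7 → 2 3 13 12 7 6 5 4 14 18
nums[mid]=3<12: swap nums[1],nums[1]; lo=2,mid=2 → 2 3 13 12 7 6 5 4 14 18
nums[mid]=13>12: swap nums[2],nums[7]; hi=6 → 2 3 4 12 7 6 5 13 14 18
nums[mid]=4<12: swap nums[2],nums[2]; lo=3,mid=3 → 2 3 4 12 7 6 5 13 14 18
nums[mid]=12=12: mid=4
nums[mid]=7<12: swap nums[3],nums[4]; lo=4,mid=5 → 2 3 4 7 12 6 5 13 14 18
nums[mid]=6<12: swap nums[4],nums[5]; lo=5,mid=6 → 2 3 4 7 6 12 5 13 14 18
nums[mid]=5<12: swap nums[5],nums[6]; lo=6,mid=7 → 2 3 4 7 6 5 12 13 14 18
end: lo=6, hi=6; nums = 2 3 4 7 6 5 12 13 14 18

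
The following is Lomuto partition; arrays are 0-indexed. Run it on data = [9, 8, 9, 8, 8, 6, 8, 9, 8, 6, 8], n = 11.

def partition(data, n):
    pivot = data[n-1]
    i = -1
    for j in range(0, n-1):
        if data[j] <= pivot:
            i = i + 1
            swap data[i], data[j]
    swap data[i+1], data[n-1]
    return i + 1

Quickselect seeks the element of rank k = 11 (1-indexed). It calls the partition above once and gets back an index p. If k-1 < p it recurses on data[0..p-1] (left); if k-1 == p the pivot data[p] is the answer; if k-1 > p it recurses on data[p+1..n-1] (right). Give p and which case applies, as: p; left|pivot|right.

pivot = data[10] = 8; i = -1
j=0: data[0]=9 > 8 → no swap
j=1: data[1]=8 ≤ 8 → i=0, swap data[0],data[1] → [8, 9, 9, 8, 8, 6, 8, 9, 8, 6, 8]
j=2: data[2]=9 > 8 → no swap
j=3: data[3]=8 ≤ 8 → i=1, swap data[1],data[3] → [8, 8, 9, 9, 8, 6, 8, 9, 8, 6, 8]
j=4: data[4]=8 ≤ 8 → i=2, swap data[2],data[4] → [8, 8, 8, 9, 9, 6, 8, 9, 8, 6, 8]
j=5: data[5]=6 ≤ 8 → i=3, swap data[3],data[5] → [8, 8, 8, 6, 9, 9, 8, 9, 8, 6, 8]
j=6: data[6]=8 ≤ 8 → i=4, swap data[4],data[6] → [8, 8, 8, 6, 8, 9, 9, 9, 8, 6, 8]
j=7: data[7]=9 > 8 → no swap
j=8: data[8]=8 ≤ 8 → i=5, swap data[5],data[8] → [8, 8, 8, 6, 8, 8, 9, 9, 9, 6, 8]
j=9: data[9]=6 ≤ 8 → i=6, swap data[6],data[9] → [8, 8, 8, 6, 8, 8, 6, 9, 9, 9, 8]
final swap data[7],data[10] → [8, 8, 8, 6, 8, 8, 6, 8, 9, 9, 9]; return 7
p = 7; k-1 = 10 > 7 ⇒ right

7; right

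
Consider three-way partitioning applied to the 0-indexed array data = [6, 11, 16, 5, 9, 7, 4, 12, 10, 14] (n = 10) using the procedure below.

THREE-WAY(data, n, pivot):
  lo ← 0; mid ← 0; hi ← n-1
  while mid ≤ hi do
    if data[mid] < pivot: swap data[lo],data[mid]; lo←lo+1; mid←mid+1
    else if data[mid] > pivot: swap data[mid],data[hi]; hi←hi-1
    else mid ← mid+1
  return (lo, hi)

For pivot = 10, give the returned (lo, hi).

lo=0 mid=0 hi=9
6<10: swap(0,0), lo=1 mid=1 ⇒ [6, 11, 16, 5, 9, 7, 4, 12, 10, 14]
11>10: swap(1,9), hi=8 ⇒ [6, 14, 16, 5, 9, 7, 4, 12, 10, 11]
14>10: swap(1,8), hi=7 ⇒ [6, 10, 16, 5, 9, 7, 4, 12, 14, 11]
10=10: mid=2
16>10: swap(2,7), hi=6 ⇒ [6, 10, 12, 5, 9, 7, 4, 16, 14, 11]
12>10: swap(2,6), hi=5 ⇒ [6, 10, 4, 5, 9, 7, 12, 16, 14, 11]
4<10: swap(1,2), lo=2 mid=3 ⇒ [6, 4, 10, 5, 9, 7, 12, 16, 14, 11]
5<10: swap(2,3), lo=3 mid=4 ⇒ [6, 4, 5, 10, 9, 7, 12, 16, 14, 11]
9<10: swap(3,4), lo=4 mid=5 ⇒ [6, 4, 5, 9, 10, 7, 12, 16, 14, 11]
7<10: swap(4,5), lo=5 mid=6 ⇒ [6, 4, 5, 9, 7, 10, 12, 16, 14, 11]
done. lo=5 hi=5; data=[6, 4, 5, 9, 7, 10, 12, 16, 14, 11]

(5, 5)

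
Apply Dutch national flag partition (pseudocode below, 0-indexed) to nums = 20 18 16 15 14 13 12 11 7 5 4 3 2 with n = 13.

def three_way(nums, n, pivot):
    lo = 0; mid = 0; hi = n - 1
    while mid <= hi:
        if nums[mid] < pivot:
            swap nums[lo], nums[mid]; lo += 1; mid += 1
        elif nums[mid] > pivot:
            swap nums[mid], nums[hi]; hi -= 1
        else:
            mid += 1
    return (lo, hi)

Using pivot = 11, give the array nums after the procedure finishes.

pivot = 11; lo=0, mid=0, hi=12
nums[mid]=20>11: swap nums[0],nums[12]; hi=11 → 2 18 16 15 14 13 12 11 7 5 4 3 20
nums[mid]=2<11: swap nums[0],nums[0]; lo=1,mid=1 → 2 18 16 15 14 13 12 11 7 5 4 3 20
nums[mid]=18>11: swap nums[1],nums[11]; hi=10 → 2 3 16 15 14 13 12 11 7 5 4 18 20
nums[mid]=3<11: swap nums[1],nums[1]; lo=2,mid=2 → 2 3 16 15 14 13 12 11 7 5 4 18 20
nums[mid]=16>11: swap nums[2],nums[10]; hi=9 → 2 3 4 15 14 13 12 11 7 5 16 18 20
nums[mid]=4<11: swap nums[2],nums[2]; lo=3,mid=3 → 2 3 4 15 14 13 12 11 7 5 16 18 20
nums[mid]=15>11: swap nums[3],nums[9]; hi=8 → 2 3 4 5 14 13 12 11 7 15 16 18 20
nums[mid]=5<11: swap nums[3],nums[3]; lo=4,mid=4 → 2 3 4 5 14 13 12 11 7 15 16 18 20
nums[mid]=14>11: swap nums[4],nums[8]; hi=7 → 2 3 4 5 7 13 12 11 14 15 16 18 20
nums[mid]=7<11: swap nums[4],nums[4]; lo=5,mid=5 → 2 3 4 5 7 13 12 11 14 15 16 18 20
nums[mid]=13>11: swap nums[5],nums[7]; hi=6 → 2 3 4 5 7 11 12 13 14 15 16 18 20
nums[mid]=11=11: mid=6
nums[mid]=12>11: swap nums[6],nums[6]; hi=5 → 2 3 4 5 7 11 12 13 14 15 16 18 20
end: lo=5, hi=5; nums = 2 3 4 5 7 11 12 13 14 15 16 18 20

2 3 4 5 7 11 12 13 14 15 16 18 20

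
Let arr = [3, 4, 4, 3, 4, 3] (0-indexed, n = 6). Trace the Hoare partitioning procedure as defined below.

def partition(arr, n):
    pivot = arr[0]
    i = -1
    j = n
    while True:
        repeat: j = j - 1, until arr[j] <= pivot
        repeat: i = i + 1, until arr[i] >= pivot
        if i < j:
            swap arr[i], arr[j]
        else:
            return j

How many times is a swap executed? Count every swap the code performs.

pivot = arr[0] = 3; i = -1, j = 6
j→5 (arr[5]=3≤3), i→0 (arr[0]=3≥3); i<j, swap → [3, 4, 4, 3, 4, 3]
j→3 (arr[3]=3≤3), i→1 (arr[1]=4≥3); i<j, swap → [3, 3, 4, 4, 4, 3]
j→1, i→2; i≥j, return j=1. arr = [3, 3, 4, 4, 4, 3]

2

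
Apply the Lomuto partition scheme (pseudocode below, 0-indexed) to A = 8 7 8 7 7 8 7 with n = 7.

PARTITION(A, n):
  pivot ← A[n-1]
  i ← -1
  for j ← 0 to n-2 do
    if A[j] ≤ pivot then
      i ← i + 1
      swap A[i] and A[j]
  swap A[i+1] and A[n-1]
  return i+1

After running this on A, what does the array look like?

pivot=7, i=-1
j=0: 8>7, skip
j=1: 7≤7, i=0, swap(0,1) ⇒ 7 8 8 7 7 8 7
j=2: 8>7, skip
j=3: 7≤7, i=1, swap(1,3) ⇒ 7 7 8 8 7 8 7
j=4: 7≤7, i=2, swap(2,4) ⇒ 7 7 7 8 8 8 7
j=5: 8>7, skip
swap(3,6) ⇒ 7 7 7 7 8 8 8; return 3

7 7 7 7 8 8 8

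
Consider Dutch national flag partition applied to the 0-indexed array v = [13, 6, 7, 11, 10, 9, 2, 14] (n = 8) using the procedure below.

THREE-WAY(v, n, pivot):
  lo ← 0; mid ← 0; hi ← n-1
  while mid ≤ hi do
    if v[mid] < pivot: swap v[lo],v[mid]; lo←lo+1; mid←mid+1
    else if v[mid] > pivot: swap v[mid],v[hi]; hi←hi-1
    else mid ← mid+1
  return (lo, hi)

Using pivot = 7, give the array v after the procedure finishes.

lo=0 mid=0 hi=7
13>7: swap(0,7), hi=6 ⇒ [14, 6, 7, 11, 10, 9, 2, 13]
14>7: swap(0,6), hi=5 ⇒ [2, 6, 7, 11, 10, 9, 14, 13]
2<7: swap(0,0), lo=1 mid=1 ⇒ [2, 6, 7, 11, 10, 9, 14, 13]
6<7: swap(1,1), lo=2 mid=2 ⇒ [2, 6, 7, 11, 10, 9, 14, 13]
7=7: mid=3
11>7: swap(3,5), hi=4 ⇒ [2, 6, 7, 9, 10, 11, 14, 13]
9>7: swap(3,4), hi=3 ⇒ [2, 6, 7, 10, 9, 11, 14, 13]
10>7: swap(3,3), hi=2 ⇒ [2, 6, 7, 10, 9, 11, 14, 13]
done. lo=2 hi=2; v=[2, 6, 7, 10, 9, 11, 14, 13]

[2, 6, 7, 10, 9, 11, 14, 13]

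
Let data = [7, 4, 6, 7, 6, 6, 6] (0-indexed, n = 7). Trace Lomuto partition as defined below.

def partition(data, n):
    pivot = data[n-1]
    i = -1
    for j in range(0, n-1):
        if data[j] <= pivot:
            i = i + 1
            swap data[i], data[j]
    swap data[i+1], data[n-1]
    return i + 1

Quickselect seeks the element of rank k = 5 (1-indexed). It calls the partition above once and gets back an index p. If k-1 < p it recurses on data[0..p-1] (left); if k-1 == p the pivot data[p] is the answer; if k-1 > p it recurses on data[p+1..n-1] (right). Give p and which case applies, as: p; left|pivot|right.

pivot=6, i=-1
j=0: 7>6, skip
j=1: 4≤6, i=0, swap(0,1) ⇒ [4, 7, 6, 7, 6, 6, 6]
j=2: 6≤6, i=1, swap(1,2) ⇒ [4, 6, 7, 7, 6, 6, 6]
j=3: 7>6, skip
j=4: 6≤6, i=2, swap(2,4) ⇒ [4, 6, 6, 7, 7, 6, 6]
j=5: 6≤6, i=3, swap(3,5) ⇒ [4, 6, 6, 6, 7, 7, 6]
swap(4,6) ⇒ [4, 6, 6, 6, 6, 7, 7]; return 4
p = 4; k-1 = 4 == 4 ⇒ pivot

4; pivot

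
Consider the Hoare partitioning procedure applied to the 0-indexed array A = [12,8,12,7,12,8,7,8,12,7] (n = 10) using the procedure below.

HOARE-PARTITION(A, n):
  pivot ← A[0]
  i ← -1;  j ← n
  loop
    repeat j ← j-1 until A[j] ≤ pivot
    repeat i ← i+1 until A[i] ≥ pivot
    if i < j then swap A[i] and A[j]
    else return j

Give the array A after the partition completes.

[7,8,12,7,8,8,7,12,12,12]

pivot=12
j stops at 9 (7), i stops at 0 (12); swap ⇒ [7,8,12,7,12,8,7,8,12,12]
j stops at 8 (12), i stops at 2 (12); swap ⇒ [7,8,12,7,12,8,7,8,12,12]
j stops at 7 (8), i stops at 4 (12); swap ⇒ [7,8,12,7,8,8,7,12,12,12]
j stops at 6, i stops at 7; i≥j ⇒ return 6. A=[7,8,12,7,8,8,7,12,12,12]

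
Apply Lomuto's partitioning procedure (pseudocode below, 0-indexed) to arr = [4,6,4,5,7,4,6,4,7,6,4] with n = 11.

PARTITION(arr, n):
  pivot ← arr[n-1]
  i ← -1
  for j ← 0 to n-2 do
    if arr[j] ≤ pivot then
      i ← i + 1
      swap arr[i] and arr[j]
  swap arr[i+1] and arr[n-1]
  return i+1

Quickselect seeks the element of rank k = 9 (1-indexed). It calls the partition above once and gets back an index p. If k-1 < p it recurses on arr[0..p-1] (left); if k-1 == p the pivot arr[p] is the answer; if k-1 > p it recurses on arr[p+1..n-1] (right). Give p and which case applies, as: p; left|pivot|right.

pivot=4, i=-1
j=0: 4≤4, i=0, swap(0,0) ⇒ [4,6,4,5,7,4,6,4,7,6,4]
j=1: 6>4, skip
j=2: 4≤4, i=1, swap(1,2) ⇒ [4,4,6,5,7,4,6,4,7,6,4]
j=3: 5>4, skip
j=4: 7>4, skip
j=5: 4≤4, i=2, swap(2,5) ⇒ [4,4,4,5,7,6,6,4,7,6,4]
j=6: 6>4, skip
j=7: 4≤4, i=3, swap(3,7) ⇒ [4,4,4,4,7,6,6,5,7,6,4]
j=8: 7>4, skip
j=9: 6>4, skip
swap(4,10) ⇒ [4,4,4,4,4,6,6,5,7,6,7]; return 4
p = 4; k-1 = 8 > 4 ⇒ right

4; right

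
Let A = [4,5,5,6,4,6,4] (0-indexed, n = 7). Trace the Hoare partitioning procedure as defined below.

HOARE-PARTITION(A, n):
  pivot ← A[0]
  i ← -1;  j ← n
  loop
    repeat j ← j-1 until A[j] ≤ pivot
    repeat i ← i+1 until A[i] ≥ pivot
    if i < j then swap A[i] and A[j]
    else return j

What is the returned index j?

1

pivot=4
j stops at 6 (4), i stops at 0 (4); swap ⇒ [4,5,5,6,4,6,4]
j stops at 4 (4), i stops at 1 (5); swap ⇒ [4,4,5,6,5,6,4]
j stops at 1, i stops at 2; i≥j ⇒ return 1. A=[4,4,5,6,5,6,4]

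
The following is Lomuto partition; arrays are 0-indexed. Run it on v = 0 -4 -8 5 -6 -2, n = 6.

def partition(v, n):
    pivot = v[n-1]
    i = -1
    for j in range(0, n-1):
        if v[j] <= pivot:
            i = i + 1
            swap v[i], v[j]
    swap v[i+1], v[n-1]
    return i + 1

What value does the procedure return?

pivot = v[5] = -2; i = -1
j=0: v[0]=0 > -2 → no swap
j=1: v[1]=-4 ≤ -2 → i=0, swap v[0],v[1] → -4 0 -8 5 -6 -2
j=2: v[2]=-8 ≤ -2 → i=1, swap v[1],v[2] → -4 -8 0 5 -6 -2
j=3: v[3]=5 > -2 → no swap
j=4: v[4]=-6 ≤ -2 → i=2, swap v[2],v[4] → -4 -8 -6 5 0 -2
final swap v[3],v[5] → -4 -8 -6 -2 0 5; return 3

3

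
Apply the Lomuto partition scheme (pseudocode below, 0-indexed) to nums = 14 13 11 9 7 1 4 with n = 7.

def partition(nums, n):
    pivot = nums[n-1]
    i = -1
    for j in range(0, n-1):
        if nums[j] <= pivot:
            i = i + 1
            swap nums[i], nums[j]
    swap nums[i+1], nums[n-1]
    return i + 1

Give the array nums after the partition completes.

1 4 11 9 7 14 13

pivot = nums[6] = 4; i = -1
j=0: nums[0]=14 > 4 → no swap
j=1: nums[1]=13 > 4 → no swap
j=2: nums[2]=11 > 4 → no swap
j=3: nums[3]=9 > 4 → no swap
j=4: nums[4]=7 > 4 → no swap
j=5: nums[5]=1 ≤ 4 → i=0, swap nums[0],nums[5] → 1 13 11 9 7 14 4
final swap nums[1],nums[6] → 1 4 11 9 7 14 13; return 1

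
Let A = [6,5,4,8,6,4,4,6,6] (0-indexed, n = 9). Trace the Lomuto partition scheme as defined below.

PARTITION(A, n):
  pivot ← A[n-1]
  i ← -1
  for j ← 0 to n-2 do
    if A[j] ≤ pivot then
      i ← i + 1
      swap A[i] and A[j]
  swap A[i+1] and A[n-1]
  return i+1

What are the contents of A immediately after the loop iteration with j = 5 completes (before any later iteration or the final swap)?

pivot = A[8] = 6; i = -1
j=0: A[0]=6 ≤ 6 → i=0, swap A[0],A[0] (no change) → [6,5,4,8,6,4,4,6,6]
j=1: A[1]=5 ≤ 6 → i=1, swap A[1],A[1] (no change) → [6,5,4,8,6,4,4,6,6]
j=2: A[2]=4 ≤ 6 → i=2, swap A[2],A[2] (no change) → [6,5,4,8,6,4,4,6,6]
j=3: A[3]=8 > 6 → no swap
j=4: A[4]=6 ≤ 6 → i=3, swap A[3],A[4] → [6,5,4,6,8,4,4,6,6]
j=5: A[5]=4 ≤ 6 → i=4, swap A[4],A[5] → [6,5,4,6,4,8,4,6,6]
(after j=5) A = [6,5,4,6,4,8,4,6,6]

[6,5,4,6,4,8,4,6,6]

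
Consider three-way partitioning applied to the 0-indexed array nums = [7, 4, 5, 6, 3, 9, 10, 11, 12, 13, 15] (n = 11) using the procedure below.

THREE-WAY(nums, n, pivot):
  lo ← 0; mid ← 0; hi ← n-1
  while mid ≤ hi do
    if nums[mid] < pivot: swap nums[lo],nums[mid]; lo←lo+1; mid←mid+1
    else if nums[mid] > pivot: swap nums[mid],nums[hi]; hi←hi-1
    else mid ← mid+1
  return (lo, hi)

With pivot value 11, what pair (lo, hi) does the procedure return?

(7, 7)

pivot = 11; lo=0, mid=0, hi=10
nums[mid]=7<11: swap nums[0],nums[0]; lo=1,mid=1 → [7, 4, 5, 6, 3, 9, 10, 11, 12, 13, 15]
nums[mid]=4<11: swap nums[1],nums[1]; lo=2,mid=2 → [7, 4, 5, 6, 3, 9, 10, 11, 12, 13, 15]
nums[mid]=5<11: swap nums[2],nums[2]; lo=3,mid=3 → [7, 4, 5, 6, 3, 9, 10, 11, 12, 13, 15]
nums[mid]=6<11: swap nums[3],nums[3]; lo=4,mid=4 → [7, 4, 5, 6, 3, 9, 10, 11, 12, 13, 15]
nums[mid]=3<11: swap nums[4],nums[4]; lo=5,mid=5 → [7, 4, 5, 6, 3, 9, 10, 11, 12, 13, 15]
nums[mid]=9<11: swap nums[5],nums[5]; lo=6,mid=6 → [7, 4, 5, 6, 3, 9, 10, 11, 12, 13, 15]
nums[mid]=10<11: swap nums[6],nums[6]; lo=7,mid=7 → [7, 4, 5, 6, 3, 9, 10, 11, 12, 13, 15]
nums[mid]=11=11: mid=8
nums[mid]=12>11: swap nums[8],nums[10]; hi=9 → [7, 4, 5, 6, 3, 9, 10, 11, 15, 13, 12]
nums[mid]=15>11: swap nums[8],nums[9]; hi=8 → [7, 4, 5, 6, 3, 9, 10, 11, 13, 15, 12]
nums[mid]=13>11: swap nums[8],nums[8]; hi=7 → [7, 4, 5, 6, 3, 9, 10, 11, 13, 15, 12]
end: lo=7, hi=7; nums = [7, 4, 5, 6, 3, 9, 10, 11, 13, 15, 12]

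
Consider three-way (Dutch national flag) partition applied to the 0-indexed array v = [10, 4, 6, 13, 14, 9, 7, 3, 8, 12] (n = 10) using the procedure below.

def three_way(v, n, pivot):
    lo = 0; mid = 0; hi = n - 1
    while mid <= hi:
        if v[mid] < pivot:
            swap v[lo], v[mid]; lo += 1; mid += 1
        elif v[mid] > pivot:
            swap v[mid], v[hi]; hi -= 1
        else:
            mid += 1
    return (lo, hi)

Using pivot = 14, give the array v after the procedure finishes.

pivot = 14; lo=0, mid=0, hi=9
v[mid]=10<14: swap v[0],v[0]; lo=1,mid=1 → [10, 4, 6, 13, 14, 9, 7, 3, 8, 12]
v[mid]=4<14: swap v[1],v[1]; lo=2,mid=2 → [10, 4, 6, 13, 14, 9, 7, 3, 8, 12]
v[mid]=6<14: swap v[2],v[2]; lo=3,mid=3 → [10, 4, 6, 13, 14, 9, 7, 3, 8, 12]
v[mid]=13<14: swap v[3],v[3]; lo=4,mid=4 → [10, 4, 6, 13, 14, 9, 7, 3, 8, 12]
v[mid]=14=14: mid=5
v[mid]=9<14: swap v[4],v[5]; lo=5,mid=6 → [10, 4, 6, 13, 9, 14, 7, 3, 8, 12]
v[mid]=7<14: swap v[5],v[6]; lo=6,mid=7 → [10, 4, 6, 13, 9, 7, 14, 3, 8, 12]
v[mid]=3<14: swap v[6],v[7]; lo=7,mid=8 → [10, 4, 6, 13, 9, 7, 3, 14, 8, 12]
v[mid]=8<14: swap v[7],v[8]; lo=8,mid=9 → [10, 4, 6, 13, 9, 7, 3, 8, 14, 12]
v[mid]=12<14: swap v[8],v[9]; lo=9,mid=10 → [10, 4, 6, 13, 9, 7, 3, 8, 12, 14]
end: lo=9, hi=9; v = [10, 4, 6, 13, 9, 7, 3, 8, 12, 14]

[10, 4, 6, 13, 9, 7, 3, 8, 12, 14]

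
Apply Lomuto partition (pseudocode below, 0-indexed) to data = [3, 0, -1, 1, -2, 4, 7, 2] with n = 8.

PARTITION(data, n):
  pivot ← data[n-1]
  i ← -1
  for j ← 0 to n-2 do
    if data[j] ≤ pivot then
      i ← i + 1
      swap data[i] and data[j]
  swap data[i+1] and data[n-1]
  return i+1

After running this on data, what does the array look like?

pivot = data[7] = 2; i = -1
j=0: data[0]=3 > 2 → no swap
j=1: data[1]=0 ≤ 2 → i=0, swap data[0],data[1] → [0, 3, -1, 1, -2, 4, 7, 2]
j=2: data[2]=-1 ≤ 2 → i=1, swap data[1],data[2] → [0, -1, 3, 1, -2, 4, 7, 2]
j=3: data[3]=1 ≤ 2 → i=2, swap data[2],data[3] → [0, -1, 1, 3, -2, 4, 7, 2]
j=4: data[4]=-2 ≤ 2 → i=3, swap data[3],data[4] → [0, -1, 1, -2, 3, 4, 7, 2]
j=5: data[5]=4 > 2 → no swap
j=6: data[6]=7 > 2 → no swap
final swap data[4],data[7] → [0, -1, 1, -2, 2, 4, 7, 3]; return 4

[0, -1, 1, -2, 2, 4, 7, 3]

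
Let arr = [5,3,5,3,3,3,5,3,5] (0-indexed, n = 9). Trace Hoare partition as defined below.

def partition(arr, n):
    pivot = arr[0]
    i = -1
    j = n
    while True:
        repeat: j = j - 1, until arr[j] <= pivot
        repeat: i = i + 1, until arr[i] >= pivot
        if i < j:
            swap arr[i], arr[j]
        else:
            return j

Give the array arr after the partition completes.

pivot=5
j stops at 8 (5), i stops at 0 (5); swap ⇒ [5,3,5,3,3,3,5,3,5]
j stops at 7 (3), i stops at 2 (5); swap ⇒ [5,3,3,3,3,3,5,5,5]
j stops at 6, i stops at 6; i≥j ⇒ return 6. arr=[5,3,3,3,3,3,5,5,5]

[5,3,3,3,3,3,5,5,5]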